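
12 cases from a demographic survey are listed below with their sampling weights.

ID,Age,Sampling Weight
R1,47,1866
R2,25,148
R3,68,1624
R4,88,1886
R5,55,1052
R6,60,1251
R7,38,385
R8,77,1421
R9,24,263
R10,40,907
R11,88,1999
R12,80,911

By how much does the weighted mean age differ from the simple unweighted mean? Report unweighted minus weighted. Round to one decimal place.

-9.3

Unweighted sum = 47 + 25 + 68 + 88 + 55 + 60 + 38 + 77 + 24 + 40 + 88 + 80 = 690
Unweighted mean = 690 / 12 = 57.5
Weighted sum = 47×1866 + 25×148 + 68×1624 + 88×1886 + 55×1052 + 60×1251 + 38×385 + 77×1421 + 24×263 + 40×907 + 88×1999 + 80×911
  = 916153
Sum of weights = 13713
Weighted mean = 916153 / 13713 = 66.809086
Difference (unweighted minus weighted) = -9.3090863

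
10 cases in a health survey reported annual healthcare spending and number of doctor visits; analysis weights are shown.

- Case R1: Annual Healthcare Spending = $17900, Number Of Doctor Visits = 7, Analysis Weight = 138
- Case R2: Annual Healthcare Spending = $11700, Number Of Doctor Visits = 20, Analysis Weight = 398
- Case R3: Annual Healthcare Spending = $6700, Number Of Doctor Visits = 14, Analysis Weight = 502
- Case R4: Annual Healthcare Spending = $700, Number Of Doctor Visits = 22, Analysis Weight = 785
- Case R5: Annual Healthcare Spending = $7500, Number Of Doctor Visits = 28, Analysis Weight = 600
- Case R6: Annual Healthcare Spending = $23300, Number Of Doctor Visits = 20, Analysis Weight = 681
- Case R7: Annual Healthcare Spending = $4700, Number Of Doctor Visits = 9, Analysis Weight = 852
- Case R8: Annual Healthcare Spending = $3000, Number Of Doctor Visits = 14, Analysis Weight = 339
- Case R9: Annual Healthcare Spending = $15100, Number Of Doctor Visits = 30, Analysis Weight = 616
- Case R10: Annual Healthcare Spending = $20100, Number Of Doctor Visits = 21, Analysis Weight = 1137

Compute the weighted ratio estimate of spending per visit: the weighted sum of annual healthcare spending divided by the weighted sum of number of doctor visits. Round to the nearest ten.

580

Σ wᵢ·y = 17900×138 + 11700×398 + 6700×502 + 700×785 + 7500×600 + 23300×681 + 4700×852 + 3000×339 + 15100×616 + 20100×1137
  = 2470200 + 4656600 + 3363400 + 549500 + 4500000 + 15867300 + 4004400 + 1017000 + 9301600 + 22853700 = 68583700
Σ wᵢ·x = 7×138 + 20×398 + 14×502 + 22×785 + 28×600 + 20×681 + 9×852 + 14×339 + 30×616 + 21×1137
  = 966 + 7960 + 7028 + 17270 + 16800 + 13620 + 7668 + 4746 + 18480 + 23877 = 118415
Ratio = 68583700 / 118415 = 579.18085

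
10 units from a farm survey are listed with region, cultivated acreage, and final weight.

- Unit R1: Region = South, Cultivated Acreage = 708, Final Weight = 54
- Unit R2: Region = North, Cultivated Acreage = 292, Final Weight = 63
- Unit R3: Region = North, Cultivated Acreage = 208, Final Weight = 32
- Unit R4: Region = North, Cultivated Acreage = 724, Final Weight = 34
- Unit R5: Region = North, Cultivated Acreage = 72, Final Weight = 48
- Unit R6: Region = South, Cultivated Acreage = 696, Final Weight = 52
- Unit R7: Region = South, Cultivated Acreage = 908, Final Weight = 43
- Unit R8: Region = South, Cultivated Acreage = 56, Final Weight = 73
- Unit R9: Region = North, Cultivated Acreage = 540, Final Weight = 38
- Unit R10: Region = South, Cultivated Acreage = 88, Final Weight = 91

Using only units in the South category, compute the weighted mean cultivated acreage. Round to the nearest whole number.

South rows: R1, R6, R7, R8, R10
Weighted sum = 708×54 + 696×52 + 908×43 + 56×73 + 88×91
  = 38232 + 36192 + 39044 + 4088 + 8008 = 125564
Sum of weights = 54 + 52 + 43 + 73 + 91 = 313
Weighted mean = 125564 / 313 = 401.16294

401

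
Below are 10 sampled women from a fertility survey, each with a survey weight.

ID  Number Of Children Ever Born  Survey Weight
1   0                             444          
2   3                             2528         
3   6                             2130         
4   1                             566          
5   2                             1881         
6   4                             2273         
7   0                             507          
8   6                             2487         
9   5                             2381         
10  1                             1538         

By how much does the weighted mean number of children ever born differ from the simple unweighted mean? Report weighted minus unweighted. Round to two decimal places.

0.91

Unweighted sum = 0 + 3 + 6 + 1 + 2 + 4 + 0 + 6 + 5 + 1 = 28
Unweighted mean = 28 / 10 = 2.8
Weighted sum = 0×444 + 3×2528 + 6×2130 + 1×566 + 2×1881 + 4×2273 + 0×507 + 6×2487 + 5×2381 + 1×1538
  = 0 + 7584 + 12780 + 566 + 3762 + 9092 + 0 + 14922 + 11905 + 1538 = 62149
Sum of weights = 444 + 2528 + 2130 + 566 + 1881 + 2273 + 507 + 2487 + 2381 + 1538 = 16735
Weighted mean = 62149 / 16735 = 3.7137138
Difference (weighted minus unweighted) = 0.91371377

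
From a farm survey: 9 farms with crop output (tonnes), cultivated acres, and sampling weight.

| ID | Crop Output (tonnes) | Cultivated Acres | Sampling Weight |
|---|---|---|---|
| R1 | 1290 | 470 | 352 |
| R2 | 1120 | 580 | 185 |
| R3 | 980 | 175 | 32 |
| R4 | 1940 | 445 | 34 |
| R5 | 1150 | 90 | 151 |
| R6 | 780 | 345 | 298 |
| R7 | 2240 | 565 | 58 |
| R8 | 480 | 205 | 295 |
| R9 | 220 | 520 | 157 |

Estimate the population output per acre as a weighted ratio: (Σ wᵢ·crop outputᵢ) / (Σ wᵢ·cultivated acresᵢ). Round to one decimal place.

2.5

Σ wᵢ·y = 1290×352 + 1120×185 + 980×32 + 1940×34 + 1150×151 + 780×298 + 2240×58 + 480×295 + 220×157
  = 1470750
Σ wᵢ·x = 470×352 + 580×185 + 175×32 + 445×34 + 90×151 + 345×298 + 565×58 + 205×295 + 520×157
  = 165440 + 107300 + 5600 + 15130 + 13590 + 102810 + 32770 + 60475 + 81640 = 584755
Ratio = 1470750 / 584755 = 2.5151559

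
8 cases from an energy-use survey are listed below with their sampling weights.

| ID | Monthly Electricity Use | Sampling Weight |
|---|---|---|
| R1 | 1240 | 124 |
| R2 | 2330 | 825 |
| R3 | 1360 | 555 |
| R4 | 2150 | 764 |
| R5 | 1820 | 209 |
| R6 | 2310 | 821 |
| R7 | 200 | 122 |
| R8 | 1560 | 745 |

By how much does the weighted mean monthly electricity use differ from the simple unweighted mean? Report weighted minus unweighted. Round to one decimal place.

Unweighted sum = 1240 + 2330 + 1360 + 2150 + 1820 + 2310 + 200 + 1560 = 12970
Unweighted mean = 12970 / 8 = 1621.25
Weighted sum = 1240×124 + 2330×825 + 1360×555 + 2150×764 + 1820×209 + 2310×821 + 200×122 + 1560×745
  = 153760 + 1922250 + 754800 + 1642600 + 380380 + 1896510 + 24400 + 1162200 = 7936900
Sum of weights = 124 + 825 + 555 + 764 + 209 + 821 + 122 + 745 = 4165
Weighted mean = 7936900 / 4165 = 1905.6182
Difference (weighted minus unweighted) = 284.36825

284.4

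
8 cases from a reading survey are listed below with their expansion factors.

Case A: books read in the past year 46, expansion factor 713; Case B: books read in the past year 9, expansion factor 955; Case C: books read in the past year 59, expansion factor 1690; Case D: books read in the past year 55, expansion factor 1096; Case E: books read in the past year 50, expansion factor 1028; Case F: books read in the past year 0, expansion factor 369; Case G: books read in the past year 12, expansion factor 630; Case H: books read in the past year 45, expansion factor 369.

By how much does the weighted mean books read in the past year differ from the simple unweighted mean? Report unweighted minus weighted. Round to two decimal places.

Unweighted sum = 46 + 9 + 59 + 55 + 50 + 0 + 12 + 45 = 276
Unweighted mean = 276 / 8 = 34.5
Weighted sum = 46×713 + 9×955 + 59×1690 + 55×1096 + 50×1028 + 0×369 + 12×630 + 45×369
  = 32798 + 8595 + 99710 + 60280 + 51400 + 0 + 7560 + 16605 = 276948
Sum of weights = 713 + 955 + 1690 + 1096 + 1028 + 369 + 630 + 369 = 6850
Weighted mean = 276948 / 6850 = 40.430365
Difference (unweighted minus weighted) = -5.930365

-5.93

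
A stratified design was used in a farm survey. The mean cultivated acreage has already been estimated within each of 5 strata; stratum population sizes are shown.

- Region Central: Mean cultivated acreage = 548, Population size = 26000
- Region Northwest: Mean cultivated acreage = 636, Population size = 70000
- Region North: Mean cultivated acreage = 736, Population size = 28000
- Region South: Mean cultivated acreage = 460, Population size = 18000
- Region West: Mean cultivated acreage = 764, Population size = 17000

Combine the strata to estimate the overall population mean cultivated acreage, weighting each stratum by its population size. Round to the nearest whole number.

Σ Nₕ·x̄ₕ = 548×26000 + 636×70000 + 736×28000 + 460×18000 + 764×17000
  = 14248000 + 44520000 + 20608000 + 8280000 + 12988000 = 100644000
Σ Nₕ = 159000
Overall mean = 100644000 / 159000 = 632.98113

633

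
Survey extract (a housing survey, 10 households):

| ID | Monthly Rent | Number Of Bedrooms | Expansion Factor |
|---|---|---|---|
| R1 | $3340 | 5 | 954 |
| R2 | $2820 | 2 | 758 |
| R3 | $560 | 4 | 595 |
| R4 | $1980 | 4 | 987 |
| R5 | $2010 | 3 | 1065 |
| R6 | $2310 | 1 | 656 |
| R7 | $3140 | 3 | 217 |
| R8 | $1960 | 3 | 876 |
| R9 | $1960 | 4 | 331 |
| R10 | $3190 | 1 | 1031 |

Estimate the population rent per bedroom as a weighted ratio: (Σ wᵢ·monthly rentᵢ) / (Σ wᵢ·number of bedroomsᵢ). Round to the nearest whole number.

797

Σ wᵢ·y = 3340×954 + 2820×758 + 560×595 + 1980×987 + 2010×1065 + 2310×656 + 3140×217 + 1960×876 + 1960×331 + 3190×1031
  = 3186360 + 2137560 + 333200 + 1954260 + 2140650 + 1515360 + 681380 + 1716960 + 648760 + 3288890 = 17603380
Σ wᵢ·x = 22099
Ratio = 17603380 / 22099 = 796.56908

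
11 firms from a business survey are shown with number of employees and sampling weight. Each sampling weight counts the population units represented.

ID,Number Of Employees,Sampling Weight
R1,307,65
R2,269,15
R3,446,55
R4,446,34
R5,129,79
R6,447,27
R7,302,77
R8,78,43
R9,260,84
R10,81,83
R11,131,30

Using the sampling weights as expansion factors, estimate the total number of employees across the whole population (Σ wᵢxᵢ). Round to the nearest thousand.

145000

Weighted total = 307×65 + 269×15 + 446×55 + 446×34 + 129×79 + 447×27 + 302×77 + 78×43 + 260×84 + 81×83 + 131×30
  = 19955 + 4035 + 24530 + 15164 + 10191 + 12069 + 23254 + 3354 + 21840 + 6723 + 3930 = 145045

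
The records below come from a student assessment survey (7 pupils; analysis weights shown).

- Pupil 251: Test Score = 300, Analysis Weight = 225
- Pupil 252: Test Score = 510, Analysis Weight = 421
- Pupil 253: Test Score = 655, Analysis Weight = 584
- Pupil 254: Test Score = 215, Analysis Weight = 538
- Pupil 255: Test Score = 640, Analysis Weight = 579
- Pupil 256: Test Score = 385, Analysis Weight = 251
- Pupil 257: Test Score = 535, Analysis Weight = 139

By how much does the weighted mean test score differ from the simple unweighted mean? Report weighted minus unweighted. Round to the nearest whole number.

Unweighted sum = 300 + 510 + 655 + 215 + 640 + 385 + 535 = 3240
Unweighted mean = 3240 / 7 = 462.85714
Weighted sum = 1321960
Sum of weights = 2737
Weighted mean = 1321960 / 2737 = 482.99598
Difference (weighted minus unweighted) = 20.138838

20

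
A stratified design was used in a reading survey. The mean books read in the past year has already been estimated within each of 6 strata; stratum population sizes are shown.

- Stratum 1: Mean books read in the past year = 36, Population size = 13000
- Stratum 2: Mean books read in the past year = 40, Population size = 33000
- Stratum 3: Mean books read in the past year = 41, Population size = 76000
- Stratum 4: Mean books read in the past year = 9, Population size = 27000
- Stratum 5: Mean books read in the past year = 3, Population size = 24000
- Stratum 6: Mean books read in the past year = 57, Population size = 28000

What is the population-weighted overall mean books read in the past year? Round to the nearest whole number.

Σ Nₕ·x̄ₕ = 36×13000 + 40×33000 + 41×76000 + 9×27000 + 3×24000 + 57×28000
  = 468000 + 1320000 + 3116000 + 243000 + 72000 + 1596000 = 6815000
Σ Nₕ = 201000
Overall mean = 6815000 / 201000 = 33.905473

34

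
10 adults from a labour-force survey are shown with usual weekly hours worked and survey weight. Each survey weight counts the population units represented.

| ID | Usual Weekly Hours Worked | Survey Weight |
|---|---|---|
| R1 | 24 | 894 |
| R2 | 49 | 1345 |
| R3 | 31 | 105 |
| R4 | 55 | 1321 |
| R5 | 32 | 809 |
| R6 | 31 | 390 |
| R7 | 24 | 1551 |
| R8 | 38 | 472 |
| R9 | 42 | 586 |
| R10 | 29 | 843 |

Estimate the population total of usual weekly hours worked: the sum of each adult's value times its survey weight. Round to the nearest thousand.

Weighted total = 24×894 + 49×1345 + 31×105 + 55×1321 + 32×809 + 31×390 + 24×1551 + 38×472 + 42×586 + 29×843
  = 21456 + 65905 + 3255 + 72655 + 25888 + 12090 + 37224 + 17936 + 24612 + 24447 = 305468

305000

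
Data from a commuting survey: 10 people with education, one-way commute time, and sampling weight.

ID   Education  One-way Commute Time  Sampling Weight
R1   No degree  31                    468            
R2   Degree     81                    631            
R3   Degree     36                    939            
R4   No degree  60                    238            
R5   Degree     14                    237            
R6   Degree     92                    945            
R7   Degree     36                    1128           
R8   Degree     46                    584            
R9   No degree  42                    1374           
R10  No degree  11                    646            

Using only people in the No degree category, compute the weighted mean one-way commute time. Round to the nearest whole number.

No degree rows: R1, R4, R9, R10
Weighted sum = 31×468 + 60×238 + 42×1374 + 11×646
  = 93602
Sum of weights = 468 + 238 + 1374 + 646 = 2726
Weighted mean = 93602 / 2726 = 34.336757

34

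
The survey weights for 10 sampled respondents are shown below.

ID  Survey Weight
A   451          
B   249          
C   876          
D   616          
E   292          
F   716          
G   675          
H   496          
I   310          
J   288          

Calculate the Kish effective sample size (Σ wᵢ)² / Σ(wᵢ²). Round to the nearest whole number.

Σ wᵢ = 451 + 249 + 876 + 616 + 292 + 716 + 675 + 496 + 310 + 288 = 4969
Σ wᵢ² = 203401 + 62001 + 767376 + 379456 + 85264 + 512656 + 455625 + 246016 + 96100 + 82944 = 2890839
n_eff = 4969² / 2890839 = 24690961 / 2890839 = 8.5411055

9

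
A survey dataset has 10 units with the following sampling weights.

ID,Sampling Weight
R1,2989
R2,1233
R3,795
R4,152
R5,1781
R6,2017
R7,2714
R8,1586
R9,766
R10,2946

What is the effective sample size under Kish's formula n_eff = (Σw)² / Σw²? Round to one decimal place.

7.7

Σ wᵢ = 2989 + 1233 + 795 + 152 + 1781 + 2017 + 2714 + 1586 + 766 + 2946 = 16979
Σ wᵢ² = 8934121 + 1520289 + 632025 + 23104 + 3171961 + 4068289 + 7365796 + 2515396 + 586756 + 8678916 = 37496653
n_eff = 16979² / 37496653 = 288286441 / 37496653 = 7.6883246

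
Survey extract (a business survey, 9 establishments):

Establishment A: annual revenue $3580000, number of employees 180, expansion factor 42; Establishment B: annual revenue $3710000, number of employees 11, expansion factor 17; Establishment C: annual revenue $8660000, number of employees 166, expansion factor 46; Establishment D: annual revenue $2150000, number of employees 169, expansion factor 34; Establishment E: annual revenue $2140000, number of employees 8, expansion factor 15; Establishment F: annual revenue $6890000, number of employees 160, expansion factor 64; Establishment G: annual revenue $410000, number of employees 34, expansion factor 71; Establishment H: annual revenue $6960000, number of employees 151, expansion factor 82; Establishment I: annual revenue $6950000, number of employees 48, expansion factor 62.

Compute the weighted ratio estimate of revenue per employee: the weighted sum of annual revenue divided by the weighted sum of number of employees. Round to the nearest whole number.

44430

Σ wᵢ·y = 3580000×42 + 3710000×17 + 8660000×46 + 2150000×34 + 2140000×15 + 6890000×64 + 410000×71 + 6960000×82 + 6950000×62
  = 150360000 + 63070000 + 398360000 + 73100000 + 32100000 + 440960000 + 29110000 + 570720000 + 430900000 = 2188680000
Σ wᵢ·x = 180×42 + 11×17 + 166×46 + 169×34 + 8×15 + 160×64 + 34×71 + 151×82 + 48×62
  = 49261
Ratio = 2188680000 / 49261 = 44430.28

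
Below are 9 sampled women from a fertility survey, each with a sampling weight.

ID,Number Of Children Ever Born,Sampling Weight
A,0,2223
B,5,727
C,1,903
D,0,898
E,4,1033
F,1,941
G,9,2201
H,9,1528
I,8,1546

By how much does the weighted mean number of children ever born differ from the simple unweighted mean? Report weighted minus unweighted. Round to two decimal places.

Unweighted sum = 0 + 5 + 1 + 0 + 4 + 1 + 9 + 9 + 8 = 37
Unweighted mean = 37 / 9 = 4.1111111
Weighted sum = 0×2223 + 5×727 + 1×903 + 0×898 + 4×1033 + 1×941 + 9×2201 + 9×1528 + 8×1546
  = 55540
Sum of weights = 2223 + 727 + 903 + 898 + 1033 + 941 + 2201 + 1528 + 1546 = 12000
Weighted mean = 55540 / 12000 = 4.6283333
Difference (weighted minus unweighted) = 0.51722222

0.52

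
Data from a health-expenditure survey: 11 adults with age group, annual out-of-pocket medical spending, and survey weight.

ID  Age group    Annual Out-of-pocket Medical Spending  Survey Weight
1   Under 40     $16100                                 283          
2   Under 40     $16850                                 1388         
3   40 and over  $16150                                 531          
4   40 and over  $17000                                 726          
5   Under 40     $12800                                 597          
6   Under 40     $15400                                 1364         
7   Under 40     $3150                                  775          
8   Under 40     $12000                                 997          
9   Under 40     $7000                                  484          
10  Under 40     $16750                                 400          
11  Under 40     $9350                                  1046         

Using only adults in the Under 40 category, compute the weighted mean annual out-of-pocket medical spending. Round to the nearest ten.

Under 40 rows: 1, 2, 5, 6, 7, 8, 9, 10, 11
Weighted sum = 16100×283 + 16850×1388 + 12800×597 + 15400×1364 + 3150×775 + 12000×997 + 7000×484 + 16750×400 + 9350×1046
  = 90864650
Sum of weights = 283 + 1388 + 597 + 1364 + 775 + 997 + 484 + 400 + 1046 = 7334
Weighted mean = 90864650 / 7334 = 12389.508

12390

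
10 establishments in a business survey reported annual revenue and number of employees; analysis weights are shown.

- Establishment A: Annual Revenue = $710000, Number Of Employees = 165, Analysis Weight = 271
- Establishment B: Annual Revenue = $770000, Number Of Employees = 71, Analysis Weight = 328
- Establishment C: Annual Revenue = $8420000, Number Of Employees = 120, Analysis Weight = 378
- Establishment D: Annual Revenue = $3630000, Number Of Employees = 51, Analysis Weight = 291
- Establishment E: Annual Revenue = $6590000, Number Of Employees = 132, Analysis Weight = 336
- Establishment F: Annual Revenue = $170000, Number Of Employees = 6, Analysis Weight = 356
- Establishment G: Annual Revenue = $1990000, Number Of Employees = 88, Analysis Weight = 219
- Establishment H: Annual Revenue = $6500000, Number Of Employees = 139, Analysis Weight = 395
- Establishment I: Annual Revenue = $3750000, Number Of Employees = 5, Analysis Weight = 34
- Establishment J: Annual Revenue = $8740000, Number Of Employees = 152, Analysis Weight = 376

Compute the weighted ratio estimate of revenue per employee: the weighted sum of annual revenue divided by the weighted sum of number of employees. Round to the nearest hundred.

Σ wᵢ·y = 710000×271 + 770000×328 + 8420000×378 + 3630000×291 + 6590000×336 + 170000×356 + 1990000×219 + 6500000×395 + 3750000×34 + 8740000×376
  = 192410000 + 252560000 + 3182760000 + 1056330000 + 2214240000 + 60520000 + 435810000 + 2567500000 + 127500000 + 3286240000 = 13375870000
Σ wᵢ·x = 165×271 + 71×328 + 120×378 + 51×291 + 132×336 + 6×356 + 88×219 + 139×395 + 5×34 + 152×376
  = 44715 + 23288 + 45360 + 14841 + 44352 + 2136 + 19272 + 54905 + 170 + 57152 = 306191
Ratio = 13375870000 / 306191 = 43684.726

43700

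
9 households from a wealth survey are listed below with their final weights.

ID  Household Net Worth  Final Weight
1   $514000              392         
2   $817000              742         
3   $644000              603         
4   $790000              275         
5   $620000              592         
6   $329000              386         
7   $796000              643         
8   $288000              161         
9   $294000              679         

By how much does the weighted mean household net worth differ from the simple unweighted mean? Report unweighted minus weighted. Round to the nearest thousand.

-30000

Unweighted sum = 514000 + 817000 + 644000 + 790000 + 620000 + 329000 + 796000 + 288000 + 294000 = 5092000
Unweighted mean = 5092000 / 9 = 565777.78
Weighted sum = 2665140000
Sum of weights = 392 + 742 + 603 + 275 + 592 + 386 + 643 + 161 + 679 = 4473
Weighted mean = 2665140000 / 4473 = 595828.3
Difference (unweighted minus weighted) = -30050.525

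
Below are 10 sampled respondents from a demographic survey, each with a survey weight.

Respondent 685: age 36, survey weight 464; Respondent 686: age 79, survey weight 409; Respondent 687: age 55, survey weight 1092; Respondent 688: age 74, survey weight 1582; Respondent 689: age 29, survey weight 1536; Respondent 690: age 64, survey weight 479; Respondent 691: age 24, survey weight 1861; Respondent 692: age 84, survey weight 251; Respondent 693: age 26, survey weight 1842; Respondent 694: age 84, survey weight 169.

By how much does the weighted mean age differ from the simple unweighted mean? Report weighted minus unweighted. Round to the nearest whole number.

-11

Unweighted sum = 36 + 79 + 55 + 74 + 29 + 64 + 24 + 84 + 26 + 84 = 555
Unweighted mean = 555 / 10 = 55.5
Weighted sum = 36×464 + 79×409 + 55×1092 + 74×1582 + 29×1536 + 64×479 + 24×1861 + 84×251 + 26×1842 + 84×169
  = 16704 + 32311 + 60060 + 117068 + 44544 + 30656 + 44664 + 21084 + 47892 + 14196 = 429179
Sum of weights = 464 + 409 + 1092 + 1582 + 1536 + 479 + 1861 + 251 + 1842 + 169 = 9685
Weighted mean = 429179 / 9685 = 44.313784
Difference (weighted minus unweighted) = -11.186216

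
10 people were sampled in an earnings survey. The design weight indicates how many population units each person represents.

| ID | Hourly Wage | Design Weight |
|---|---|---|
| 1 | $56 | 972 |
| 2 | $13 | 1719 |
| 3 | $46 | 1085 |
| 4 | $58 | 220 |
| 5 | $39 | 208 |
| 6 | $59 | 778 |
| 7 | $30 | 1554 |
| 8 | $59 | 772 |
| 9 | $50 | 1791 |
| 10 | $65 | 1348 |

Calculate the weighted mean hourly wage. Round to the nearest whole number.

44

Weighted sum = 56×972 + 13×1719 + 46×1085 + 58×220 + 39×208 + 59×778 + 30×1554 + 59×772 + 50×1791 + 65×1348
  = 54432 + 22347 + 49910 + 12760 + 8112 + 45902 + 46620 + 45548 + 89550 + 87620 = 462801
Sum of weights = 972 + 1719 + 1085 + 220 + 208 + 778 + 1554 + 772 + 1791 + 1348 = 10447
Weighted mean = 462801 / 10447 = 44.299895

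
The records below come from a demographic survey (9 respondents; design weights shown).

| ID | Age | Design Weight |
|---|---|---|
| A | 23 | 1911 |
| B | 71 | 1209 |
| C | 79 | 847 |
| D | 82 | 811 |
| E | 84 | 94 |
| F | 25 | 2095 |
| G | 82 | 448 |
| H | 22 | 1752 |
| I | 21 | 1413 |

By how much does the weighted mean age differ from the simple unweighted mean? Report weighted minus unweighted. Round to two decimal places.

-13.84

Unweighted sum = 23 + 71 + 79 + 82 + 84 + 25 + 82 + 22 + 21 = 489
Unweighted mean = 489 / 9 = 54.333333
Weighted sum = 428431
Sum of weights = 1911 + 1209 + 847 + 811 + 94 + 2095 + 448 + 1752 + 1413 = 10580
Weighted mean = 428431 / 10580 = 40.494423
Difference (weighted minus unweighted) = -13.83891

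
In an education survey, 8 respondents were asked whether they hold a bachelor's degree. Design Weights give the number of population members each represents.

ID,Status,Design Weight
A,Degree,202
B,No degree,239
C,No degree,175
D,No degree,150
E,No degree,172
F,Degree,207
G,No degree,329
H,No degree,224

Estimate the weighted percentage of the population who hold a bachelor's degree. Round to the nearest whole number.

24

Sum of weights for 'Degree' = 202 + 207 = 409
Total weight = 1698
Weighted proportion = 409 / 1698 = 0.24087161 → 24.087161%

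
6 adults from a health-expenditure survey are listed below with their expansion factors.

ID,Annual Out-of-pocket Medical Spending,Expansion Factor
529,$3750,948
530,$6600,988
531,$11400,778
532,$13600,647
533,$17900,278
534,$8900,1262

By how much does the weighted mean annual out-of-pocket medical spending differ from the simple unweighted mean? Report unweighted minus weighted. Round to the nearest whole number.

Unweighted sum = 3750 + 6600 + 11400 + 13600 + 17900 + 8900 = 62150
Unweighted mean = 62150 / 6 = 10358.333
Weighted sum = 3750×948 + 6600×988 + 11400×778 + 13600×647 + 17900×278 + 8900×1262
  = 43952200
Sum of weights = 948 + 988 + 778 + 647 + 278 + 1262 = 4901
Weighted mean = 43952200 / 4901 = 8968.0065
Difference (unweighted minus weighted) = 1390.3268

1390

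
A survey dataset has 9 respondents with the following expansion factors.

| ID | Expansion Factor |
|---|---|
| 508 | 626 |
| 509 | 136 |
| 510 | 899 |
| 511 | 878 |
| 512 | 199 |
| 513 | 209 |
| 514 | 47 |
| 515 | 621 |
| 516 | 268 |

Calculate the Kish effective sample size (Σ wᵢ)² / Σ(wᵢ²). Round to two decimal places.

Σ wᵢ = 626 + 136 + 899 + 878 + 199 + 209 + 47 + 621 + 268 = 3883
Σ wᵢ² = 391876 + 18496 + 808201 + 770884 + 39601 + 43681 + 2209 + 385641 + 71824 = 2532413
n_eff = 3883² / 2532413 = 15077689 / 2532413 = 5.9538823

5.95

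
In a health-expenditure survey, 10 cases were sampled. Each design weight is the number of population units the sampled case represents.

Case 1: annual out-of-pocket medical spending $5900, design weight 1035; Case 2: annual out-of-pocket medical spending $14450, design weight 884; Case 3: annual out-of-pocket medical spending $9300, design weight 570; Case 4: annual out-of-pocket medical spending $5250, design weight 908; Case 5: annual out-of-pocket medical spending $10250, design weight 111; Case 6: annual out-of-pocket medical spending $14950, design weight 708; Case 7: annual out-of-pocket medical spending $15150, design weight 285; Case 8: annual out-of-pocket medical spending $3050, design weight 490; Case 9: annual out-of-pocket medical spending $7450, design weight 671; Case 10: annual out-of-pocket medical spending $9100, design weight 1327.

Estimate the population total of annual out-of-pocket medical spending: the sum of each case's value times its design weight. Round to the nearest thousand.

63558000

Weighted total = 63557550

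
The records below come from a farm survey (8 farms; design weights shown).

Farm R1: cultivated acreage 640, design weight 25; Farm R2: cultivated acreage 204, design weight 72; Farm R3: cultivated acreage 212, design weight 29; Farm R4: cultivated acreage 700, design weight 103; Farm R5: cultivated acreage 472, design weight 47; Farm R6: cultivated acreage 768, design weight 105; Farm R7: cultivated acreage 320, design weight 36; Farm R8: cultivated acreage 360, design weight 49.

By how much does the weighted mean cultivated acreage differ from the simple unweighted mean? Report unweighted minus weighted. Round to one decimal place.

Unweighted sum = 3676
Unweighted mean = 3676 / 8 = 459.5
Weighted sum = 640×25 + 204×72 + 212×29 + 700×103 + 472×47 + 768×105 + 320×36 + 360×49
  = 240920
Sum of weights = 25 + 72 + 29 + 103 + 47 + 105 + 36 + 49 = 466
Weighted mean = 240920 / 466 = 516.99571
Difference (unweighted minus weighted) = -57.495708

-57.5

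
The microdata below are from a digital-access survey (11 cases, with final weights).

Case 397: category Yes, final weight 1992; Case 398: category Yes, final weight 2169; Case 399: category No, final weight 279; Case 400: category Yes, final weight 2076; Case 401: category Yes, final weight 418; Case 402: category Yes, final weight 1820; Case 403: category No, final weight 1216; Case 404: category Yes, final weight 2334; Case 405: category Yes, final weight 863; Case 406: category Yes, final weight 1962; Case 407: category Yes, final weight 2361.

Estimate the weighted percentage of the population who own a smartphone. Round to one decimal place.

Sum of weights for 'Yes' = 1992 + 2169 + 2076 + 418 + 1820 + 2334 + 863 + 1962 + 2361 = 15995
Total weight = 1992 + 2169 + 279 + 2076 + 418 + 1820 + 1216 + 2334 + 863 + 1962 + 2361 = 17490
Weighted proportion = 15995 / 17490 = 0.91452258 → 91.452258%

91.5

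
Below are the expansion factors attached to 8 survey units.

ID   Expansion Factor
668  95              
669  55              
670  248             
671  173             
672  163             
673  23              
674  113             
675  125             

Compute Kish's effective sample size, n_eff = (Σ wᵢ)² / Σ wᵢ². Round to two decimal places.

6.23

Σ wᵢ = 995
Σ wᵢ² = 9025 + 3025 + 61504 + 29929 + 26569 + 529 + 12769 + 15625 = 158975
n_eff = 995² / 158975 = 990025 / 158975 = 6.2275515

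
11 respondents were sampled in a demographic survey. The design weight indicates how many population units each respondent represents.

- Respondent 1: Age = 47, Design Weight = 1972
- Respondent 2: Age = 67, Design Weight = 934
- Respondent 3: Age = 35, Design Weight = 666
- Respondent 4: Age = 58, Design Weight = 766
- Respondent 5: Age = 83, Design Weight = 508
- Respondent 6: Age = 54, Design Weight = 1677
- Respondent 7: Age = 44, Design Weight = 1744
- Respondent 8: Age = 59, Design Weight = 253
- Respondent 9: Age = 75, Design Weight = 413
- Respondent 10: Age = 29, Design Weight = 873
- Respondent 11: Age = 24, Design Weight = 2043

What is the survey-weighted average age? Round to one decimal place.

46.6

Weighted sum = 47×1972 + 67×934 + 35×666 + 58×766 + 83×508 + 54×1677 + 44×1744 + 59×253 + 75×413 + 29×873 + 24×2043
  = 552709
Sum of weights = 1972 + 934 + 666 + 766 + 508 + 1677 + 1744 + 253 + 413 + 873 + 2043 = 11849
Weighted mean = 552709 / 11849 = 46.646046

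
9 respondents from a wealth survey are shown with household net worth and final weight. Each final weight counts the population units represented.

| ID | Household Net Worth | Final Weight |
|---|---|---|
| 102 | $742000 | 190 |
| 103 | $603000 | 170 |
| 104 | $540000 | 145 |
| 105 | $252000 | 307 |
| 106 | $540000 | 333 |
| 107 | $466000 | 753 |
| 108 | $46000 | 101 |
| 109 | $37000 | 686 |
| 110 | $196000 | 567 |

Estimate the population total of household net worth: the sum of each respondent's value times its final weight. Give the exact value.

1071032000

Weighted total = 742000×190 + 603000×170 + 540000×145 + 252000×307 + 540000×333 + 466000×753 + 46000×101 + 37000×686 + 196000×567
  = 140980000 + 102510000 + 78300000 + 77364000 + 179820000 + 350898000 + 4646000 + 25382000 + 111132000 = 1071032000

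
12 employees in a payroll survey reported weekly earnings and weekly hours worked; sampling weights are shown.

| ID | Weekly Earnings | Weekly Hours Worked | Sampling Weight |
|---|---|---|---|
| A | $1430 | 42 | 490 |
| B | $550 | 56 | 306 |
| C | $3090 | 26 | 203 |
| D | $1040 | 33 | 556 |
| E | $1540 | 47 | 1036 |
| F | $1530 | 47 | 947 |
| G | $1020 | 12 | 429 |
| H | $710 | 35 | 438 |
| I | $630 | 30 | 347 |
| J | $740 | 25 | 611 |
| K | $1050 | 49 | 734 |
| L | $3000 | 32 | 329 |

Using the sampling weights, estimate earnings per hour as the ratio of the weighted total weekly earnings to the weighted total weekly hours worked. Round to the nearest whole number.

Σ wᵢ·y = 1430×490 + 550×306 + 3090×203 + 1040×556 + 1540×1036 + 1530×947 + 1020×429 + 710×438 + 630×347 + 740×611 + 1050×734 + 3000×329
  = 8295870
Σ wᵢ·x = 247200
Ratio = 8295870 / 247200 = 33.559345

34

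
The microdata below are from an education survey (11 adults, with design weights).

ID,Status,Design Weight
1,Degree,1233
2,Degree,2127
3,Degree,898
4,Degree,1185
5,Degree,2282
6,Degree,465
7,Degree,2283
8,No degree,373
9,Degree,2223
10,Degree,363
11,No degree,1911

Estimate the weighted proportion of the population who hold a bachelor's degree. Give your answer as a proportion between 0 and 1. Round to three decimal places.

0.851

Sum of weights for 'Degree' = 1233 + 2127 + 898 + 1185 + 2282 + 465 + 2283 + 2223 + 363 = 13059
Total weight = 1233 + 2127 + 898 + 1185 + 2282 + 465 + 2283 + 373 + 2223 + 363 + 1911 = 15343
Weighted proportion = 13059 / 15343 = 0.85113733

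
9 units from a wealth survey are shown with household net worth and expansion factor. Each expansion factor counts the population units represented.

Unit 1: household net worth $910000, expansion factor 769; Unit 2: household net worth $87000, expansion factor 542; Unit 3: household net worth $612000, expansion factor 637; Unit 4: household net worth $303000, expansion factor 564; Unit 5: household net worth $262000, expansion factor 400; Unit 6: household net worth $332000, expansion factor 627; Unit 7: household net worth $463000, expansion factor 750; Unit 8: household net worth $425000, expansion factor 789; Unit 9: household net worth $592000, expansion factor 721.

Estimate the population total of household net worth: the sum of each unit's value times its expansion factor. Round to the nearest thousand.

2730051000

Weighted total = 910000×769 + 87000×542 + 612000×637 + 303000×564 + 262000×400 + 332000×627 + 463000×750 + 425000×789 + 592000×721
  = 699790000 + 47154000 + 389844000 + 170892000 + 104800000 + 208164000 + 347250000 + 335325000 + 426832000 = 2730051000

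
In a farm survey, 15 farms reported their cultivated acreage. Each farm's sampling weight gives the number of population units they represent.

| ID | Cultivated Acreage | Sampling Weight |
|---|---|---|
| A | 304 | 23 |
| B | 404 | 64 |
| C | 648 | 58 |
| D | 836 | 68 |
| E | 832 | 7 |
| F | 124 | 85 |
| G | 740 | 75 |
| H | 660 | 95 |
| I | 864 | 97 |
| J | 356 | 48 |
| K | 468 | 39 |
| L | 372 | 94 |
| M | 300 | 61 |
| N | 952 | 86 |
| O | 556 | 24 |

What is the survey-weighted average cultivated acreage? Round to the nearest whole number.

Weighted sum = 529476
Sum of weights = 924
Weighted mean = 529476 / 924 = 573.02597

573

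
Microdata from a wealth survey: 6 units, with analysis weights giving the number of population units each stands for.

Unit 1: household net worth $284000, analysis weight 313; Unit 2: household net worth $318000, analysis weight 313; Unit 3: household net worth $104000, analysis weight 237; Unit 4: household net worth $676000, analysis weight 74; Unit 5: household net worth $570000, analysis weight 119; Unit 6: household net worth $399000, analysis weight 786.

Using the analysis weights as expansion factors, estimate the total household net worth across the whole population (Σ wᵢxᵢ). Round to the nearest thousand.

Weighted total = 284000×313 + 318000×313 + 104000×237 + 676000×74 + 570000×119 + 399000×786
  = 644542000

644542000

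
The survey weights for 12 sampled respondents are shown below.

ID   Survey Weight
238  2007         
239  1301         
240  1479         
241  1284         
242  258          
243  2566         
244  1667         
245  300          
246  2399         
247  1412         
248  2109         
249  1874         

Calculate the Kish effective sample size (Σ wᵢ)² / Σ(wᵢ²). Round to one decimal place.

10.0

Σ wᵢ = 2007 + 1301 + 1479 + 1284 + 258 + 2566 + 1667 + 300 + 2399 + 1412 + 2109 + 1874 = 18656
Σ wᵢ² = 34785258
n_eff = 18656² / 34785258 = 348046336 / 34785258 = 10.00557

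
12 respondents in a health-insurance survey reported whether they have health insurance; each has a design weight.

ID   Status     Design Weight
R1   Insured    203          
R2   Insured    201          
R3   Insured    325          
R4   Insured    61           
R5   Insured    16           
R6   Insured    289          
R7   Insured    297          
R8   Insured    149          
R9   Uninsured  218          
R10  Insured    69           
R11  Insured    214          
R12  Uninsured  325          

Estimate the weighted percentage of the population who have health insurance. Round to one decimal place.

Sum of weights for 'Insured' = 203 + 201 + 325 + 61 + 16 + 289 + 297 + 149 + 69 + 214 = 1824
Total weight = 203 + 201 + 325 + 61 + 16 + 289 + 297 + 149 + 218 + 69 + 214 + 325 = 2367
Weighted proportion = 1824 / 2367 = 0.77059569 → 77.059569%

77.1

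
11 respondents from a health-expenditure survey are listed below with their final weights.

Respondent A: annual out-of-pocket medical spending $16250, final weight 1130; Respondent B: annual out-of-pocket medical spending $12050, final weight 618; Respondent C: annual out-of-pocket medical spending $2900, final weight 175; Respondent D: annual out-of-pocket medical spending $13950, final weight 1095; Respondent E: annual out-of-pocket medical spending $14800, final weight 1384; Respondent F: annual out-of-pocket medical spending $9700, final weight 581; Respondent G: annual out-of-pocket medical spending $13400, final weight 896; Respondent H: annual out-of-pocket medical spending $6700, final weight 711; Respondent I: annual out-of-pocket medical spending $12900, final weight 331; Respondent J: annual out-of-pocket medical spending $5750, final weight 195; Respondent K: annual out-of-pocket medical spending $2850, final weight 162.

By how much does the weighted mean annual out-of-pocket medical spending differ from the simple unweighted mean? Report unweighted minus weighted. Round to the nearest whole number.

-2298

Unweighted sum = 16250 + 12050 + 2900 + 13950 + 14800 + 9700 + 13400 + 6700 + 12900 + 5750 + 2850 = 111250
Unweighted mean = 111250 / 11 = 10113.636
Weighted sum = 16250×1130 + 12050×618 + 2900×175 + 13950×1095 + 14800×1384 + 9700×581 + 13400×896 + 6700×711 + 12900×331 + 5750×195 + 2850×162
  = 18362500 + 7446900 + 507500 + 15275250 + 20483200 + 5635700 + 12006400 + 4763700 + 4269900 + 1121250 + 461700 = 90334000
Sum of weights = 1130 + 618 + 175 + 1095 + 1384 + 581 + 896 + 711 + 331 + 195 + 162 = 7278
Weighted mean = 90334000 / 7278 = 12411.926
Difference (unweighted minus weighted) = -2298.29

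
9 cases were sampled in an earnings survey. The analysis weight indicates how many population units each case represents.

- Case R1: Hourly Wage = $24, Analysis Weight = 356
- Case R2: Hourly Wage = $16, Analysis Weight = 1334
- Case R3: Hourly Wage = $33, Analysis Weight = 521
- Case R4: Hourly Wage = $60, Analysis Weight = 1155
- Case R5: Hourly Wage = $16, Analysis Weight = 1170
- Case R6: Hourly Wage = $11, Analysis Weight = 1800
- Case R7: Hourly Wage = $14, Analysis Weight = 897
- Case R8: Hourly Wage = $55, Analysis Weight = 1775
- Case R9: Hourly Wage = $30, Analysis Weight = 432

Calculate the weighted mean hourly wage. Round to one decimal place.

29.5

Weighted sum = 24×356 + 16×1334 + 33×521 + 60×1155 + 16×1170 + 11×1800 + 14×897 + 55×1775 + 30×432
  = 278044
Sum of weights = 356 + 1334 + 521 + 1155 + 1170 + 1800 + 897 + 1775 + 432 = 9440
Weighted mean = 278044 / 9440 = 29.453814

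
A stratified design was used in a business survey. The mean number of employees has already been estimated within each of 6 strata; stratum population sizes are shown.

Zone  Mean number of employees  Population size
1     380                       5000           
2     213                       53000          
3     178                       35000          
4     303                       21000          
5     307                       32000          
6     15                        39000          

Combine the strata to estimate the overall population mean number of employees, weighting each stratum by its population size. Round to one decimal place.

Σ Nₕ·x̄ₕ = 380×5000 + 213×53000 + 178×35000 + 303×21000 + 307×32000 + 15×39000
  = 1900000 + 11289000 + 6230000 + 6363000 + 9824000 + 585000 = 36191000
Σ Nₕ = 5000 + 53000 + 35000 + 21000 + 32000 + 39000 = 185000
Overall mean = 36191000 / 185000 = 195.62703

195.6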